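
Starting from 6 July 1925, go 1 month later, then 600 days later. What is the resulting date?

Adding 1 month from July 6, 1925:
month 7 + 1 = 8 → August 1925.
Day 6 is valid in August, giving August 6, 1925.
Advancing 600 days from August 6, 1925:
August has 31 days, so 31 − 6 = 25 days remain after August 6, 1925; 600 − 25 = 575 left.
September 1925 has 30 days: 575 − 30 = 545 left.
October 1925 has 31 days: 545 − 31 = 514 left.
November 1925 has 30 days: 514 − 30 = 484 left.
December 1925 has 31 days: 484 − 31 = 453 left.
January 1926 has 31 days: 453 − 31 = 422 left.
February 1926 has 28 days (1926 is not a leap year): 422 − 28 = 394 left.
March 1926 has 31 days: 394 − 31 = 363 left.
April 1926 has 30 days: 363 − 30 = 333 left.
May 1926 has 31 days: 333 − 31 = 302 left.
June 1926 has 30 days: 302 − 30 = 272 left.
July 1926 has 31 days: 272 − 31 = 241 left.
August 1926 has 31 days: 241 − 31 = 210 left.
September 1926 has 30 days: 210 − 30 = 180 left.
October 1926 has 31 days: 180 − 31 = 149 left.
November 1926 has 30 days: 149 − 30 = 119 left.
December 1926 has 31 days: 119 − 31 = 88 left.
January 1927 has 31 days: 88 − 31 = 57 left.
February 1927 has 28 days (1927 is not a leap year): 57 − 28 = 29 left.
29 days into March 1927 → March 29, 1927.

March 29, 1927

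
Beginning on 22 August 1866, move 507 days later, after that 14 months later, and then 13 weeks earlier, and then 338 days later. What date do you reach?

Adding 507 days from August 22, 1866:
August has 31 days, so 31 − 22 = 9 days remain after August 22, 1866; 507 − 9 = 498 left.
September 1866 has 30 days: 498 − 30 = 468 left.
October 1866 has 31 days: 468 − 31 = 437 left.
November 1866 has 30 days: 437 − 30 = 407 left.
December 1866 has 31 days: 407 − 31 = 376 left.
January 1867 has 31 days: 376 − 31 = 345 left.
February 1867 has 28 days (1867 is not a leap year): 345 − 28 = 317 left.
March 1867 has 31 days: 317 − 31 = 286 left.
April 1867 has 30 days: 286 − 30 = 256 left.
May 1867 has 31 days: 256 − 31 = 225 left.
June 1867 has 30 days: 225 − 30 = 195 left.
July 1867 has 31 days: 195 − 31 = 164 left.
August 1867 has 31 days: 164 − 31 = 133 left.
September 1867 has 30 days: 133 − 30 = 103 left.
October 1867 has 31 days: 103 − 31 = 72 left.
November 1867 has 30 days: 72 − 30 = 42 left.
December 1867 has 31 days: 42 − 31 = 11 left.
11 days into January 1868 → January 11, 1868.
Adding 14 months from January 11, 1868:
month 1 + 14 = 15, which is month 3 of year 1869 → March 1869.
Day 11 is valid in March, giving March 11, 1869.
Going back 13 weeks (= 91 days) from March 11, 1869:
Going back 11 days from March 11, 1869 reaches the end of the previous month; 91 − 11 = 80 left.
February 1869 has 28 days (1869 is not a leap year): 80 − 28 = 52 left.
January 1869 has 31 days: 52 − 31 = 21 left.
December 1868 has 31 days; 31 − 21 = 10 → December 10, 1868.
Adding 338 days from December 10, 1868:
December has 31 days, so 31 − 10 = 21 days remain after December 10, 1868; 338 − 21 = 317 left.
January 1869 has 31 days: 317 − 31 = 286 left.
February 1869 has 28 days (1869 is not a leap year): 286 − 28 = 258 left.
March 1869 has 31 days: 258 − 31 = 227 left.
April 1869 has 30 days: 227 − 30 = 197 left.
May 1869 has 31 days: 197 − 31 = 166 left.
June 1869 has 30 days: 166 − 30 = 136 left.
July 1869 has 31 days: 136 − 31 = 105 left.
August 1869 has 31 days: 105 − 31 = 74 left.
September 1869 has 30 days: 74 − 30 = 44 left.
October 1869 has 31 days: 44 − 31 = 13 left.
13 days into November 1869 → November 13, 1869.

November 13, 1869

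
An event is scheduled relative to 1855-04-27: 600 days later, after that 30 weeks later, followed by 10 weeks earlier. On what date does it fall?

May 6, 1857

Adding 600 days from April 27, 1855:
April has 30 days, so 30 − 27 = 3 days remain after April 27, 1855; 600 − 3 = 597 left.
May 1855 has 31 days: 597 − 31 = 566 left.
June 1855 has 30 days: 566 − 30 = 536 left.
July 1855 has 31 days: 536 − 31 = 505 left.
August 1855 has 31 days: 505 − 31 = 474 left.
September 1855 has 30 days: 474 − 30 = 444 left.
October 1855 has 31 days: 444 − 31 = 413 left.
November 1855 has 30 days: 413 − 30 = 383 left.
December 1855 has 31 days: 383 − 31 = 352 left.
January 1856 has 31 days: 352 − 31 = 321 left.
February 1856 has 29 days (1856 is a leap year): 321 − 29 = 292 left.
March 1856 has 31 days: 292 − 31 = 261 left.
April 1856 has 30 days: 261 − 30 = 231 left.
May 1856 has 31 days: 231 − 31 = 200 left.
June 1856 has 30 days: 200 − 30 = 170 left.
July 1856 has 31 days: 170 − 31 = 139 left.
August 1856 has 31 days: 139 − 31 = 108 left.
September 1856 has 30 days: 108 − 30 = 78 left.
October 1856 has 31 days: 78 − 31 = 47 left.
November 1856 has 30 days: 47 − 30 = 17 left.
17 days into December 1856 → December 17, 1856.
Counting forward 30 weeks (= 210 days) from December 17, 1856:
December has 31 days, so 31 − 17 = 14 days remain after December 17, 1856; 210 − 14 = 196 left.
January 1857 has 31 days: 196 − 31 = 165 left.
February 1857 has 28 days (1857 is not a leap year): 165 − 28 = 137 left.
March 1857 has 31 days: 137 − 31 = 106 left.
April 1857 has 30 days: 106 − 30 = 76 left.
May 1857 has 31 days: 76 − 31 = 45 left.
June 1857 has 30 days: 45 − 30 = 15 left.
15 days into July 1857 → July 15, 1857.
Going back 10 weeks (= 70 days) from July 15, 1857:
Going back 15 days from July 15, 1857 reaches the end of the previous month; 70 − 15 = 55 left.
June 1857 has 30 days: 55 − 30 = 25 left.
May 1857 has 31 days; 31 − 25 = 6 → May 6, 1857.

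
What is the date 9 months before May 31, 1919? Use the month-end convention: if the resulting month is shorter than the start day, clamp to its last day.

August 31, 1918

Counting back 9 months from May 31, 1919.
month 5 − 9 = -4, which is month 8 of year 1918 → August 1918.
Day 31 is valid in August, giving August 31, 1918.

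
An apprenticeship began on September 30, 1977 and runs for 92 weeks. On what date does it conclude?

July 6, 1979

Adding 92 weeks = 644 days from September 30, 1977.
September has 30 days, so 30 − 30 = 0 days remain after September 30, 1977; 644 − 0 = 644 left.
October 1977 has 31 days: 644 − 31 = 613 left.
November 1977 has 30 days: 613 − 30 = 583 left.
December 1977 has 31 days: 583 − 31 = 552 left.
January 1978 has 31 days: 552 − 31 = 521 left.
February 1978 has 28 days (1978 is not a leap year): 521 − 28 = 493 left.
March 1978 has 31 days: 493 − 31 = 462 left.
April 1978 has 30 days: 462 − 30 = 432 left.
May 1978 has 31 days: 432 − 31 = 401 left.
June 1978 has 30 days: 401 − 30 = 371 left.
July 1978 has 31 days: 371 − 31 = 340 left.
August 1978 has 31 days: 340 − 31 = 309 left.
September 1978 has 30 days: 309 − 30 = 279 left.
October 1978 has 31 days: 279 − 31 = 248 left.
November 1978 has 30 days: 248 − 30 = 218 left.
December 1978 has 31 days: 218 − 31 = 187 left.
January 1979 has 31 days: 187 − 31 = 156 left.
February 1979 has 28 days (1979 is not a leap year): 156 − 28 = 128 left.
March 1979 has 31 days: 128 − 31 = 97 left.
April 1979 has 30 days: 97 − 30 = 67 left.
May 1979 has 31 days: 67 − 31 = 36 left.
June 1979 has 30 days: 36 − 30 = 6 left.
6 days into July 1979 → July 6, 1979.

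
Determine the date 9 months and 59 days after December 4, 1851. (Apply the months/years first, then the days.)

Adding 9 months and 59 days from December 4, 1851: first the month/year part, then the days.
month 12 + 9 = 21, which is month 9 of year 1852 → September 1852.
Day 4 is valid in September, giving September 4, 1852.
Now add 59 days from September 4, 1852.
September has 30 days, so 30 − 4 = 26 days remain after September 4, 1852; 59 − 26 = 33 left.
October 1852 has 31 days: 33 − 31 = 2 left.
2 days into November 1852 → November 2, 1852.

November 2, 1852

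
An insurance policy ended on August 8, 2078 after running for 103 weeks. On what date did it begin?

Going back 103 weeks = 721 days from August 8, 2078.
Going back 8 days from August 8, 2078 reaches the end of the previous month; 721 − 8 = 713 left.
July 2078 has 31 days: 713 − 31 = 682 left.
June 2078 has 30 days: 682 − 30 = 652 left.
May 2078 has 31 days: 652 − 31 = 621 left.
April 2078 has 30 days: 621 − 30 = 591 left.
March 2078 has 31 days: 591 − 31 = 560 left.
February 2078 has 28 days (2078 is not a leap year): 560 − 28 = 532 left.
January 2078 has 31 days: 532 − 31 = 501 left.
December 2077 has 31 days: 501 − 31 = 470 left.
November 2077 has 30 days: 470 − 30 = 440 left.
October 2077 has 31 days: 440 − 31 = 409 left.
September 2077 has 30 days: 409 − 30 = 379 left.
August 2077 has 31 days: 379 − 31 = 348 left.
July 2077 has 31 days: 348 − 31 = 317 left.
June 2077 has 30 days: 317 − 30 = 287 left.
May 2077 has 31 days: 287 − 31 = 256 left.
April 2077 has 30 days: 256 − 30 = 226 left.
March 2077 has 31 days: 226 − 31 = 195 left.
February 2077 has 28 days (2077 is not a leap year): 195 − 28 = 167 left.
January 2077 has 31 days: 167 − 31 = 136 left.
December 2076 has 31 days: 136 − 31 = 105 left.
November 2076 has 30 days: 105 − 30 = 75 left.
October 2076 has 31 days: 75 − 31 = 44 left.
September 2076 has 30 days: 44 − 30 = 14 left.
August 2076 has 31 days; 31 − 14 = 17 → August 17, 2076.

August 17, 2076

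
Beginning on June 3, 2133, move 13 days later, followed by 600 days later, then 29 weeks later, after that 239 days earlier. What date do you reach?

Advancing 13 days from June 3, 2133:
June has 30 days; 3 + 13 = 16, still in June.
Counting forward 600 days from June 16, 2133:
June has 30 days, so 30 − 16 = 14 days remain after June 16, 2133; 600 − 14 = 586 left.
July 2133 has 31 days: 586 − 31 = 555 left.
August 2133 has 31 days: 555 − 31 = 524 left.
September 2133 has 30 days: 524 − 30 = 494 left.
October 2133 has 31 days: 494 − 31 = 463 left.
November 2133 has 30 days: 463 − 30 = 433 left.
December 2133 has 31 days: 433 − 31 = 402 left.
January 2134 has 31 days: 402 − 31 = 371 left.
February 2134 has 28 days (2134 is not a leap year): 371 − 28 = 343 left.
March 2134 has 31 days: 343 − 31 = 312 left.
April 2134 has 30 days: 312 − 30 = 282 left.
May 2134 has 31 days: 282 − 31 = 251 left.
June 2134 has 30 days: 251 − 30 = 221 left.
July 2134 has 31 days: 221 − 31 = 190 left.
August 2134 has 31 days: 190 − 31 = 159 left.
September 2134 has 30 days: 159 − 30 = 129 left.
October 2134 has 31 days: 129 − 31 = 98 left.
November 2134 has 30 days: 98 − 30 = 68 left.
December 2134 has 31 days: 68 − 31 = 37 left.
January 2135 has 31 days: 37 − 31 = 6 left.
6 days into February 2135 → February 6, 2135.
Adding 29 weeks (= 203 days) from February 6, 2135:
February has 28 days, so 28 − 6 = 22 days remain after February 6, 2135; 203 − 22 = 181 left.
March 2135 has 31 days: 181 − 31 = 150 left.
April 2135 has 30 days: 150 − 30 = 120 left.
May 2135 has 31 days: 120 − 31 = 89 left.
June 2135 has 30 days: 89 − 30 = 59 left.
July 2135 has 31 days: 59 − 31 = 28 left.
28 days into August 2135 → August 28, 2135.
Counting back 239 days from August 28, 2135:
Going back 28 days from August 28, 2135 reaches the end of the previous month; 239 − 28 = 211 left.
July 2135 has 31 days: 211 − 31 = 180 left.
June 2135 has 30 days: 180 − 30 = 150 left.
May 2135 has 31 days: 150 − 31 = 119 left.
April 2135 has 30 days: 119 − 30 = 89 left.
March 2135 has 31 days: 89 − 31 = 58 left.
February 2135 has 28 days (2135 is not a leap year): 58 − 28 = 30 left.
January 2135 has 31 days; 31 − 30 = 1 → January 1, 2135.

January 1, 2135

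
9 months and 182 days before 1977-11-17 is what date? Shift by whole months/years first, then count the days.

Subtracting 9 months and 182 days from November 17, 1977: first the month/year part, then the days.
month 11 − 9 = 2 → February 1977.
Day 17 is valid in February, giving February 17, 1977.
Now subtract 182 days from February 17, 1977.
Going back 17 days from February 17, 1977 reaches the end of the previous month; 182 − 17 = 165 left.
January 1977 has 31 days: 165 − 31 = 134 left.
December 1976 has 31 days: 134 − 31 = 103 left.
November 1976 has 30 days: 103 − 30 = 73 left.
October 1976 has 31 days: 73 − 31 = 42 left.
September 1976 has 30 days: 42 − 30 = 12 left.
August 1976 has 31 days; 31 − 12 = 19 → August 19, 1976.

August 19, 1976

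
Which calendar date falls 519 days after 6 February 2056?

Adding 519 days from February 6, 2056.
February has 29 days, so 29 − 6 = 23 days remain after February 6, 2056; 519 − 23 = 496 left.
March 2056 has 31 days: 496 − 31 = 465 left.
April 2056 has 30 days: 465 − 30 = 435 left.
May 2056 has 31 days: 435 − 31 = 404 left.
June 2056 has 30 days: 404 − 30 = 374 left.
July 2056 has 31 days: 374 − 31 = 343 left.
August 2056 has 31 days: 343 − 31 = 312 left.
September 2056 has 30 days: 312 − 30 = 282 left.
October 2056 has 31 days: 282 − 31 = 251 left.
November 2056 has 30 days: 251 − 30 = 221 left.
December 2056 has 31 days: 221 − 31 = 190 left.
January 2057 has 31 days: 190 − 31 = 159 left.
February 2057 has 28 days (2057 is not a leap year): 159 − 28 = 131 left.
March 2057 has 31 days: 131 − 31 = 100 left.
April 2057 has 30 days: 100 − 30 = 70 left.
May 2057 has 31 days: 70 − 31 = 39 left.
June 2057 has 30 days: 39 − 30 = 9 left.
9 days into July 2057 → July 9, 2057.

July 9, 2057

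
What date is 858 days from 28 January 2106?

June 4, 2108

Counting forward 858 days from January 28, 2106.
January has 31 days, so 31 − 28 = 3 days remain after January 28, 2106; 858 − 3 = 855 left.
February 2106 has 28 days (2106 is not a leap year): 855 − 28 = 827 left.
March 2106 has 31 days: 827 − 31 = 796 left.
April 2106 has 30 days: 796 − 30 = 766 left.
May 2106 has 31 days: 766 − 31 = 735 left.
June 2106 has 30 days: 735 − 30 = 705 left.
July 2106 has 31 days: 705 − 31 = 674 left.
August 2106 has 31 days: 674 − 31 = 643 left.
September 2106 has 30 days: 643 − 30 = 613 left.
October 2106 has 31 days: 613 − 31 = 582 left.
November 2106 has 30 days: 582 − 30 = 552 left.
December 2106 has 31 days: 552 − 31 = 521 left.
January 2107 has 31 days: 521 − 31 = 490 left.
February 2107 has 28 days (2107 is not a leap year): 490 − 28 = 462 left.
March 2107 has 31 days: 462 − 31 = 431 left.
April 2107 has 30 days: 431 − 30 = 401 left.
May 2107 has 31 days: 401 − 31 = 370 left.
June 2107 has 30 days: 370 − 30 = 340 left.
July 2107 has 31 days: 340 − 31 = 309 left.
August 2107 has 31 days: 309 − 31 = 278 left.
September 2107 has 30 days: 278 − 30 = 248 left.
October 2107 has 31 days: 248 − 31 = 217 left.
November 2107 has 30 days: 217 − 30 = 187 left.
December 2107 has 31 days: 187 − 31 = 156 left.
January 2108 has 31 days: 156 − 31 = 125 left.
February 2108 has 29 days (2108 is a leap year): 125 − 29 = 96 left.
March 2108 has 31 days: 96 − 31 = 65 left.
April 2108 has 30 days: 65 − 30 = 35 left.
May 2108 has 31 days: 35 − 31 = 4 left.
4 days into June 2108 → June 4, 2108.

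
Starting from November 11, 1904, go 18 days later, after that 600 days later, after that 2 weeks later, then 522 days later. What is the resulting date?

Advancing 18 days from November 11, 1904:
November has 30 days; 11 + 18 = 29, still in November.
Adding 600 days from November 29, 1904:
November has 30 days, so 30 − 29 = 1 day remains after November 29, 1904; 600 − 1 = 599 left.
December 1904 has 31 days: 599 − 31 = 568 left.
January 1905 has 31 days: 568 − 31 = 537 left.
February 1905 has 28 days (1905 is not a leap year): 537 − 28 = 509 left.
March 1905 has 31 days: 509 − 31 = 478 left.
April 1905 has 30 days: 478 − 30 = 448 left.
May 1905 has 31 days: 448 − 31 = 417 left.
June 1905 has 30 days: 417 − 30 = 387 left.
July 1905 has 31 days: 387 − 31 = 356 left.
August 1905 has 31 days: 356 − 31 = 325 left.
September 1905 has 30 days: 325 − 30 = 295 left.
October 1905 has 31 days: 295 − 31 = 264 left.
November 1905 has 30 days: 264 − 30 = 234 left.
December 1905 has 31 days: 234 − 31 = 203 left.
January 1906 has 31 days: 203 − 31 = 172 left.
February 1906 has 28 days (1906 is not a leap year): 172 − 28 = 144 left.
March 1906 has 31 days: 144 − 31 = 113 left.
April 1906 has 30 days: 113 − 30 = 83 left.
May 1906 has 31 days: 83 − 31 = 52 left.
June 1906 has 30 days: 52 − 30 = 22 left.
22 days into July 1906 → July 22, 1906.
Adding 2 weeks (= 14 days) from July 22, 1906:
July has 31 days, so 31 − 22 = 9 days remain after July 22, 1906; 14 − 9 = 5 left.
5 days into August 1906 → August 5, 1906.
Advancing 522 days from August 5, 1906:
August has 31 days, so 31 − 5 = 26 days remain after August 5, 1906; 522 − 26 = 496 left.
September 1906 has 30 days: 496 − 30 = 466 left.
October 1906 has 31 days: 466 − 31 = 435 left.
November 1906 has 30 days: 435 − 30 = 405 left.
December 1906 has 31 days: 405 − 31 = 374 left.
January 1907 has 31 days: 374 − 31 = 343 left.
February 1907 has 28 days (1907 is not a leap year): 343 − 28 = 315 left.
March 1907 has 31 days: 315 − 31 = 284 left.
April 1907 has 30 days: 284 − 30 = 254 left.
May 1907 has 31 days: 254 − 31 = 223 left.
June 1907 has 30 days: 223 − 30 = 193 left.
July 1907 has 31 days: 193 − 31 = 162 left.
August 1907 has 31 days: 162 − 31 = 131 left.
September 1907 has 30 days: 131 − 30 = 101 left.
October 1907 has 31 days: 101 − 31 = 70 left.
November 1907 has 30 days: 70 − 30 = 40 left.
December 1907 has 31 days: 40 − 31 = 9 left.
9 days into January 1908 → January 9, 1908.

January 9, 1908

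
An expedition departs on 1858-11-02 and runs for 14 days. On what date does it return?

November 16, 1858

Counting forward 14 days from November 2, 1858.
November has 30 days; 2 + 14 = 16, still in November.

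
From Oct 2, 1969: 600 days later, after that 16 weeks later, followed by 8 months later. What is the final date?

May 14, 1972

Advancing 600 days from October 2, 1969:
October has 31 days, so 31 − 2 = 29 days remain after October 2, 1969; 600 − 29 = 571 left.
November 1969 has 30 days: 571 − 30 = 541 left.
December 1969 has 31 days: 541 − 31 = 510 left.
January 1970 has 31 days: 510 − 31 = 479 left.
February 1970 has 28 days (1970 is not a leap year): 479 − 28 = 451 left.
March 1970 has 31 days: 451 − 31 = 420 left.
April 1970 has 30 days: 420 − 30 = 390 left.
May 1970 has 31 days: 390 − 31 = 359 left.
June 1970 has 30 days: 359 − 30 = 329 left.
July 1970 has 31 days: 329 − 31 = 298 left.
August 1970 has 31 days: 298 − 31 = 267 left.
September 1970 has 30 days: 267 − 30 = 237 left.
October 1970 has 31 days: 237 − 31 = 206 left.
November 1970 has 30 days: 206 − 30 = 176 left.
December 1970 has 31 days: 176 − 31 = 145 left.
January 1971 has 31 days: 145 − 31 = 114 left.
February 1971 has 28 days (1971 is not a leap year): 114 − 28 = 86 left.
March 1971 has 31 days: 86 − 31 = 55 left.
April 1971 has 30 days: 55 − 30 = 25 left.
25 days into May 1971 → May 25, 1971.
Advancing 16 weeks (= 112 days) from May 25, 1971:
May has 31 days, so 31 − 25 = 6 days remain after May 25, 1971; 112 − 6 = 106 left.
June 1971 has 30 days: 106 − 30 = 76 left.
July 1971 has 31 days: 76 − 31 = 45 left.
August 1971 has 31 days: 45 − 31 = 14 left.
14 days into September 1971 → September 14, 1971.
Counting forward 8 months from September 14, 1971:
month 9 + 8 = 17, which is month 5 of year 1972 → May 1972.
Day 14 is valid in May, giving May 14, 1972.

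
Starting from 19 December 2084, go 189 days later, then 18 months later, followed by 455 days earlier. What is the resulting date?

September 27, 2085

Adding 189 days from December 19, 2084:
December has 31 days, so 31 − 19 = 12 days remain after December 19, 2084; 189 − 12 = 177 left.
January 2085 has 31 days: 177 − 31 = 146 left.
February 2085 has 28 days (2085 is not a leap year): 146 − 28 = 118 left.
March 2085 has 31 days: 118 − 31 = 87 left.
April 2085 has 30 days: 87 − 30 = 57 left.
May 2085 has 31 days: 57 − 31 = 26 left.
26 days into June 2085 → June 26, 2085.
Counting forward 18 months from June 26, 2085:
month 6 + 18 = 24, which is month 12 of year 2086 → December 2086.
Day 26 is valid in December, giving December 26, 2086.
Subtracting 455 days from December 26, 2086:
Going back 26 days from December 26, 2086 reaches the end of the previous month; 455 − 26 = 429 left.
November 2086 has 30 days: 429 − 30 = 399 left.
October 2086 has 31 days: 399 − 31 = 368 left.
September 2086 has 30 days: 368 − 30 = 338 left.
August 2086 has 31 days: 338 − 31 = 307 left.
July 2086 has 31 days: 307 − 31 = 276 left.
June 2086 has 30 days: 276 − 30 = 246 left.
May 2086 has 31 days: 246 − 31 = 215 left.
April 2086 has 30 days: 215 − 30 = 185 left.
March 2086 has 31 days: 185 − 31 = 154 left.
February 2086 has 28 days (2086 is not a leap year): 154 − 28 = 126 left.
January 2086 has 31 days: 126 − 31 = 95 left.
December 2085 has 31 days: 95 − 31 = 64 left.
November 2085 has 30 days: 64 − 30 = 34 left.
October 2085 has 31 days: 34 − 31 = 3 left.
September 2085 has 30 days; 30 − 3 = 27 → September 27, 2085.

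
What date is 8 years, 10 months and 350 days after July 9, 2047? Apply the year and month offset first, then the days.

April 24, 2057

Advancing 8 years, 10 months and 350 days from July 9, 2047: first the month/year part, then the days.
+8 years → 2055; month 7 + 10 = 17, which is month 5 of year 2056 → May 2056.
Day 9 is valid in May, giving May 9, 2056.
Now add 350 days from May 9, 2056.
May has 31 days, so 31 − 9 = 22 days remain after May 9, 2056; 350 − 22 = 328 left.
June 2056 has 30 days: 328 − 30 = 298 left.
July 2056 has 31 days: 298 − 31 = 267 left.
August 2056 has 31 days: 267 − 31 = 236 left.
September 2056 has 30 days: 236 − 30 = 206 left.
October 2056 has 31 days: 206 − 31 = 175 left.
November 2056 has 30 days: 175 − 30 = 145 left.
December 2056 has 31 days: 145 − 31 = 114 left.
January 2057 has 31 days: 114 − 31 = 83 left.
February 2057 has 28 days (2057 is not a leap year): 83 − 28 = 55 left.
March 2057 has 31 days: 55 − 31 = 24 left.
24 days into April 2057 → April 24, 2057.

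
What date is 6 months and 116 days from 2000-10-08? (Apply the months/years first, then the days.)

Counting forward 6 months and 116 days from October 8, 2000: first the month/year part, then the days.
month 10 + 6 = 16, which is month 4 of year 2001 → April 2001.
Day 8 is valid in April, giving April 8, 2001.
Now add 116 days from April 8, 2001.
April has 30 days, so 30 − 8 = 22 days remain after April 8, 2001; 116 − 22 = 94 left.
May 2001 has 31 days: 94 − 31 = 63 left.
June 2001 has 30 days: 63 − 30 = 33 left.
July 2001 has 31 days: 33 − 31 = 2 left.
2 days into August 2001 → August 2, 2001.

August 2, 2001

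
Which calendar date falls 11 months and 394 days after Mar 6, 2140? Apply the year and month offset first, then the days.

March 7, 2142

Adding 11 months and 394 days from March 6, 2140: first the month/year part, then the days.
month 3 + 11 = 14, which is month 2 of year 2141 → February 2141.
Day 6 is valid in February, giving February 6, 2141.
Now add 394 days from February 6, 2141.
February has 28 days, so 28 − 6 = 22 days remain after February 6, 2141; 394 − 22 = 372 left.
March 2141 has 31 days: 372 − 31 = 341 left.
April 2141 has 30 days: 341 − 30 = 311 left.
May 2141 has 31 days: 311 − 31 = 280 left.
June 2141 has 30 days: 280 − 30 = 250 left.
July 2141 has 31 days: 250 − 31 = 219 left.
August 2141 has 31 days: 219 − 31 = 188 left.
September 2141 has 30 days: 188 − 30 = 158 left.
October 2141 has 31 days: 158 − 31 = 127 left.
November 2141 has 30 days: 127 − 30 = 97 left.
December 2141 has 31 days: 97 − 31 = 66 left.
January 2142 has 31 days: 66 − 31 = 35 left.
February 2142 has 28 days (2142 is not a leap year): 35 − 28 = 7 left.
7 days into March 2142 → March 7, 2142.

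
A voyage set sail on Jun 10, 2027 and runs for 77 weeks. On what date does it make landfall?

Advancing 77 weeks = 539 days from June 10, 2027.
June has 30 days, so 30 − 10 = 20 days remain after June 10, 2027; 539 − 20 = 519 left.
July 2027 has 31 days: 519 − 31 = 488 left.
August 2027 has 31 days: 488 − 31 = 457 left.
September 2027 has 30 days: 457 − 30 = 427 left.
October 2027 has 31 days: 427 − 31 = 396 left.
November 2027 has 30 days: 396 − 30 = 366 left.
December 2027 has 31 days: 366 − 31 = 335 left.
January 2028 has 31 days: 335 − 31 = 304 left.
February 2028 has 29 days (2028 is a leap year): 304 − 29 = 275 left.
March 2028 has 31 days: 275 − 31 = 244 left.
April 2028 has 30 days: 244 − 30 = 214 left.
May 2028 has 31 days: 214 − 31 = 183 left.
June 2028 has 30 days: 183 − 30 = 153 left.
July 2028 has 31 days: 153 − 31 = 122 left.
August 2028 has 31 days: 122 − 31 = 91 left.
September 2028 has 30 days: 91 − 30 = 61 left.
October 2028 has 31 days: 61 − 31 = 30 left.
30 days into November 2028 → November 30, 2028.

November 30, 2028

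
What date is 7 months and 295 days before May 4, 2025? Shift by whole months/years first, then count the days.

December 14, 2023

Subtracting 7 months and 295 days from May 4, 2025: first the month/year part, then the days.
month 5 − 7 = -2, which is month 10 of year 2024 → October 2024.
Day 4 is valid in October, giving October 4, 2024.
Now subtract 295 days from October 4, 2024.
Going back 4 days from October 4, 2024 reaches the end of the previous month; 295 − 4 = 291 left.
September 2024 has 30 days: 291 − 30 = 261 left.
August 2024 has 31 days: 261 − 31 = 230 left.
July 2024 has 31 days: 230 − 31 = 199 left.
June 2024 has 30 days: 199 − 30 = 169 left.
May 2024 has 31 days: 169 − 31 = 138 left.
April 2024 has 30 days: 138 − 30 = 108 left.
March 2024 has 31 days: 108 − 31 = 77 left.
February 2024 has 29 days (2024 is a leap year): 77 − 29 = 48 left.
January 2024 has 31 days: 48 − 31 = 17 left.
December 2023 has 31 days; 31 − 17 = 14 → December 14, 2023.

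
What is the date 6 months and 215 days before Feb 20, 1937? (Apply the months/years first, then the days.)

January 18, 1936

Subtracting 6 months and 215 days from February 20, 1937: first the month/year part, then the days.
month 2 − 6 = -4, which is month 8 of year 1936 → August 1936.
Day 20 is valid in August, giving August 20, 1936.
Now subtract 215 days from August 20, 1936.
Going back 20 days from August 20, 1936 reaches the end of the previous month; 215 − 20 = 195 left.
July 1936 has 31 days: 195 − 31 = 164 left.
June 1936 has 30 days: 164 − 30 = 134 left.
May 1936 has 31 days: 134 − 31 = 103 left.
April 1936 has 30 days: 103 − 30 = 73 left.
March 1936 has 31 days: 73 − 31 = 42 left.
February 1936 has 29 days (1936 is a leap year): 42 − 29 = 13 left.
January 1936 has 31 days; 31 − 13 = 18 → January 18, 1936.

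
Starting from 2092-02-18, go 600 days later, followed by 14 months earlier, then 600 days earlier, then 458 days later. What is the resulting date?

Counting forward 600 days from February 18, 2092:
February has 29 days, so 29 − 18 = 11 days remain after February 18, 2092; 600 − 11 = 589 left.
March 2092 has 31 days: 589 − 31 = 558 left.
April 2092 has 30 days: 558 − 30 = 528 left.
May 2092 has 31 days: 528 − 31 = 497 left.
June 2092 has 30 days: 497 − 30 = 467 left.
July 2092 has 31 days: 467 − 31 = 436 left.
August 2092 has 31 days: 436 − 31 = 405 left.
September 2092 has 30 days: 405 − 30 = 375 left.
October 2092 has 31 days: 375 − 31 = 344 left.
November 2092 has 30 days: 344 − 30 = 314 left.
December 2092 has 31 days: 314 − 31 = 283 left.
January 2093 has 31 days: 283 − 31 = 252 left.
February 2093 has 28 days (2093 is not a leap year): 252 − 28 = 224 left.
March 2093 has 31 days: 224 − 31 = 193 left.
April 2093 has 30 days: 193 − 30 = 163 left.
May 2093 has 31 days: 163 − 31 = 132 left.
June 2093 has 30 days: 132 − 30 = 102 left.
July 2093 has 31 days: 102 − 31 = 71 left.
August 2093 has 31 days: 71 − 31 = 40 left.
September 2093 has 30 days: 40 − 30 = 10 left.
10 days into October 2093 → October 10, 2093.
Subtracting 14 months from October 10, 2093:
month 10 − 14 = -4, which is month 8 of year 2092 → August 2092.
Day 10 is valid in August, giving August 10, 2092.
Going back 600 days from August 10, 2092:
Going back 10 days from August 10, 2092 reaches the end of the previous month; 600 − 10 = 590 left.
July 2092 has 31 days: 590 − 31 = 559 left.
June 2092 has 30 days: 559 − 30 = 529 left.
May 2092 has 31 days: 529 − 31 = 498 left.
April 2092 has 30 days: 498 − 30 = 468 left.
March 2092 has 31 days: 468 − 31 = 437 left.
February 2092 has 29 days (2092 is a leap year): 437 − 29 = 408 left.
January 2092 has 31 days: 408 − 31 = 377 left.
December 2091 has 31 days: 377 − 31 = 346 left.
November 2091 has 30 days: 346 − 30 = 316 left.
October 2091 has 31 days: 316 − 31 = 285 left.
September 2091 has 30 days: 285 − 30 = 255 left.
August 2091 has 31 days: 255 − 31 = 224 left.
July 2091 has 31 days: 224 − 31 = 193 left.
June 2091 has 30 days: 193 − 30 = 163 left.
May 2091 has 31 days: 163 − 31 = 132 left.
April 2091 has 30 days: 132 − 30 = 102 left.
March 2091 has 31 days: 102 − 31 = 71 left.
February 2091 has 28 days (2091 is not a leap year): 71 − 28 = 43 left.
January 2091 has 31 days: 43 − 31 = 12 left.
December 2090 has 31 days; 31 − 12 = 19 → December 19, 2090.
Counting forward 458 days from December 19, 2090:
December has 31 days, so 31 − 19 = 12 days remain after December 19, 2090; 458 − 12 = 446 left.
January 2091 has 31 days: 446 − 31 = 415 left.
February 2091 has 28 days (2091 is not a leap year): 415 − 28 = 387 left.
March 2091 has 31 days: 387 − 31 = 356 left.
April 2091 has 30 days: 356 − 30 = 326 left.
May 2091 has 31 days: 326 − 31 = 295 left.
June 2091 has 30 days: 295 − 30 = 265 left.
July 2091 has 31 days: 265 − 31 = 234 left.
August 2091 has 31 days: 234 − 31 = 203 left.
September 2091 has 30 days: 203 − 30 = 173 left.
October 2091 has 31 days: 173 − 31 = 142 left.
November 2091 has 30 days: 142 − 30 = 112 left.
December 2091 has 31 days: 112 − 31 = 81 left.
January 2092 has 31 days: 81 − 31 = 50 left.
February 2092 has 29 days (2092 is a leap year): 50 − 29 = 21 left.
21 days into March 2092 → March 21, 2092.

March 21, 2092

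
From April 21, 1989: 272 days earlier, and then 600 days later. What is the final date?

Counting back 272 days from April 21, 1989:
Going back 21 days from April 21, 1989 reaches the end of the previous month; 272 − 21 = 251 left.
March 1989 has 31 days: 251 − 31 = 220 left.
February 1989 has 28 days (1989 is not a leap year): 220 − 28 = 192 left.
January 1989 has 31 days: 192 − 31 = 161 left.
December 1988 has 31 days: 161 − 31 = 130 left.
November 1988 has 30 days: 130 − 30 = 100 left.
October 1988 has 31 days: 100 − 31 = 69 left.
September 1988 has 30 days: 69 − 30 = 39 left.
August 1988 has 31 days: 39 − 31 = 8 left.
July 1988 has 31 days; 31 − 8 = 23 → July 23, 1988.
Advancing 600 days from July 23, 1988:
July has 31 days, so 31 − 23 = 8 days remain after July 23, 1988; 600 − 8 = 592 left.
August 1988 has 31 days: 592 − 31 = 561 left.
September 1988 has 30 days: 561 − 30 = 531 left.
October 1988 has 31 days: 531 − 31 = 500 left.
November 1988 has 30 days: 500 − 30 = 470 left.
December 1988 has 31 days: 470 − 31 = 439 left.
January 1989 has 31 days: 439 − 31 = 408 left.
February 1989 has 28 days (1989 is not a leap year): 408 − 28 = 380 left.
March 1989 has 31 days: 380 − 31 = 349 left.
April 1989 has 30 days: 349 − 30 = 319 left.
May 1989 has 31 days: 319 − 31 = 288 left.
June 1989 has 30 days: 288 − 30 = 258 left.
July 1989 has 31 days: 258 − 31 = 227 left.
August 1989 has 31 days: 227 − 31 = 196 left.
September 1989 has 30 days: 196 − 30 = 166 left.
October 1989 has 31 days: 166 − 31 = 135 left.
November 1989 has 30 days: 135 − 30 = 105 left.
December 1989 has 31 days: 105 − 31 = 74 left.
January 1990 has 31 days: 74 − 31 = 43 left.
February 1990 has 28 days (1990 is not a leap year): 43 − 28 = 15 left.
15 days into March 1990 → March 15, 1990.

March 15, 1990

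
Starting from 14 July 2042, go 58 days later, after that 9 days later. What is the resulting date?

Adding 58 days from July 14, 2042:
July has 31 days, so 31 − 14 = 17 days remain after July 14, 2042; 58 − 17 = 41 left.
August 2042 has 31 days: 41 − 31 = 10 left.
10 days into September 2042 → September 10, 2042.
Adding 9 days from September 10, 2042:
September has 30 days; 10 + 9 = 19, still in September.

September 19, 2042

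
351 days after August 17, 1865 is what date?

August 3, 1866

Adding 351 days from August 17, 1865.
August has 31 days, so 31 − 17 = 14 days remain after August 17, 1865; 351 − 14 = 337 left.
September 1865 has 30 days: 337 − 30 = 307 left.
October 1865 has 31 days: 307 − 31 = 276 left.
November 1865 has 30 days: 276 − 30 = 246 left.
December 1865 has 31 days: 246 − 31 = 215 left.
January 1866 has 31 days: 215 − 31 = 184 left.
February 1866 has 28 days (1866 is not a leap year): 184 − 28 = 156 left.
March 1866 has 31 days: 156 − 31 = 125 left.
April 1866 has 30 days: 125 − 30 = 95 left.
May 1866 has 31 days: 95 − 31 = 64 left.
June 1866 has 30 days: 64 − 30 = 34 left.
July 1866 has 31 days: 34 − 31 = 3 left.
3 days into August 1866 → August 3, 1866.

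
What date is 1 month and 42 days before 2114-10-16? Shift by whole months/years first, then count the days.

August 5, 2114

Subtracting 1 month and 42 days from October 16, 2114: first the month/year part, then the days.
month 10 − 1 = 9 → September 2114.
Day 16 is valid in September, giving September 16, 2114.
Now subtract 42 days from September 16, 2114.
Going back 16 days from September 16, 2114 reaches the end of the previous month; 42 − 16 = 26 left.
August 2114 has 31 days; 31 − 26 = 5 → August 5, 2114.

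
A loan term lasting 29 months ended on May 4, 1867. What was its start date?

December 4, 1864

Counting back 29 months from May 4, 1867.
month 5 − 29 = -24, which is month 12 of year 1864 → December 1864.
Day 4 is valid in December, giving December 4, 1864.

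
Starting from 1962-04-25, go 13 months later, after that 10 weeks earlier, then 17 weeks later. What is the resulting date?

July 13, 1963

Advancing 13 months from April 25, 1962:
month 4 + 13 = 17, which is month 5 of year 1963 → May 1963.
Day 25 is valid in May, giving May 25, 1963.
Going back 10 weeks (= 70 days) from May 25, 1963:
Going back 25 days from May 25, 1963 reaches the end of the previous month; 70 − 25 = 45 left.
April 1963 has 30 days: 45 − 30 = 15 left.
March 1963 has 31 days; 31 − 15 = 16 → March 16, 1963.
Counting forward 17 weeks (= 119 days) from March 16, 1963:
March has 31 days, so 31 − 16 = 15 days remain after March 16, 1963; 119 − 15 = 104 left.
April 1963 has 30 days: 104 − 30 = 74 left.
May 1963 has 31 days: 74 − 31 = 43 left.
June 1963 has 30 days: 43 − 30 = 13 left.
13 days into July 1963 → July 13, 1963.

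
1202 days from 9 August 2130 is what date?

November 23, 2133

Counting forward 1202 days from August 9, 2130.
August has 31 days, so 31 − 9 = 22 days remain after August 9, 2130; 1202 − 22 = 1180 left.
September 2130 has 30 days: 1180 − 30 = 1150 left.
October 2130 has 31 days: 1150 − 31 = 1119 left.
November 2130 has 30 days: 1119 − 30 = 1089 left.
December 2130 has 31 days: 1089 − 31 = 1058 left.
January 2131 has 31 days: 1058 − 31 = 1027 left.
February 2131 has 28 days (2131 is not a leap year): 1027 − 28 = 999 left.
March 2131 has 31 days: 999 − 31 = 968 left.
April 2131 has 30 days: 968 − 30 = 938 left.
May 2131 has 31 days: 938 − 31 = 907 left.
June 2131 has 30 days: 907 − 30 = 877 left.
July 2131 has 31 days: 877 − 31 = 846 left.
August 2131 has 31 days: 846 − 31 = 815 left.
September 2131 has 30 days: 815 − 30 = 785 left.
October 2131 has 31 days: 785 − 31 = 754 left.
November 2131 has 30 days: 754 − 30 = 724 left.
December 2131 has 31 days: 724 − 31 = 693 left.
January 2132 has 31 days: 693 − 31 = 662 left.
February 2132 has 29 days (2132 is a leap year): 662 − 29 = 633 left.
March 2132 has 31 days: 633 − 31 = 602 left.
April 2132 has 30 days: 602 − 30 = 572 left.
May 2132 has 31 days: 572 − 31 = 541 left.
June 2132 has 30 days: 541 − 30 = 511 left.
July 2132 has 31 days: 511 − 31 = 480 left.
August 2132 has 31 days: 480 − 31 = 449 left.
September 2132 has 30 days: 449 − 30 = 419 left.
October 2132 has 31 days: 419 − 31 = 388 left.
November 2132 has 30 days: 388 − 30 = 358 left.
December 2132 has 31 days: 358 − 31 = 327 left.
January 2133 has 31 days: 327 − 31 = 296 left.
February 2133 has 28 days (2133 is not a leap year): 296 − 28 = 268 left.
March 2133 has 31 days: 268 − 31 = 237 left.
April 2133 has 30 days: 237 − 30 = 207 left.
May 2133 has 31 days: 207 − 31 = 176 left.
June 2133 has 30 days: 176 − 30 = 146 left.
July 2133 has 31 days: 146 − 31 = 115 left.
August 2133 has 31 days: 115 − 31 = 84 left.
September 2133 has 30 days: 84 − 30 = 54 left.
October 2133 has 31 days: 54 − 31 = 23 left.
23 days into November 2133 → November 23, 2133.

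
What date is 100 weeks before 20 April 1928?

May 21, 1926

Subtracting 100 weeks = 700 days from April 20, 1928.
Going back 20 days from April 20, 1928 reaches the end of the previous month; 700 − 20 = 680 left.
March 1928 has 31 days: 680 − 31 = 649 left.
February 1928 has 29 days (1928 is a leap year): 649 − 29 = 620 left.
January 1928 has 31 days: 620 − 31 = 589 left.
December 1927 has 31 days: 589 − 31 = 558 left.
November 1927 has 30 days: 558 − 30 = 528 left.
October 1927 has 31 days: 528 − 31 = 497 left.
September 1927 has 30 days: 497 − 30 = 467 left.
August 1927 has 31 days: 467 − 31 = 436 left.
July 1927 has 31 days: 436 − 31 = 405 left.
June 1927 has 30 days: 405 − 30 = 375 left.
May 1927 has 31 days: 375 − 31 = 344 left.
April 1927 has 30 days: 344 − 30 = 314 left.
March 1927 has 31 days: 314 − 31 = 283 left.
February 1927 has 28 days (1927 is not a leap year): 283 − 28 = 255 left.
January 1927 has 31 days: 255 − 31 = 224 left.
December 1926 has 31 days: 224 − 31 = 193 left.
November 1926 has 30 days: 193 − 30 = 163 left.
October 1926 has 31 days: 163 − 31 = 132 left.
September 1926 has 30 days: 132 − 30 = 102 left.
August 1926 has 31 days: 102 − 31 = 71 left.
July 1926 has 31 days: 71 − 31 = 40 left.
June 1926 has 30 days: 40 − 30 = 10 left.
May 1926 has 31 days; 31 − 10 = 21 → May 21, 1926.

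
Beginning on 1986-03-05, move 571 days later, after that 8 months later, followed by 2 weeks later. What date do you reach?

June 10, 1988

Counting forward 571 days from March 5, 1986:
March has 31 days, so 31 − 5 = 26 days remain after March 5, 1986; 571 − 26 = 545 left.
April 1986 has 30 days: 545 − 30 = 515 left.
May 1986 has 31 days: 515 − 31 = 484 left.
June 1986 has 30 days: 484 − 30 = 454 left.
July 1986 has 31 days: 454 − 31 = 423 left.
August 1986 has 31 days: 423 − 31 = 392 left.
September 1986 has 30 days: 392 − 30 = 362 left.
October 1986 has 31 days: 362 − 31 = 331 left.
November 1986 has 30 days: 331 − 30 = 301 left.
December 1986 has 31 days: 301 − 31 = 270 left.
January 1987 has 31 days: 270 − 31 = 239 left.
February 1987 has 28 days (1987 is not a leap year): 239 − 28 = 211 left.
March 1987 has 31 days: 211 − 31 = 180 left.
April 1987 has 30 days: 180 − 30 = 150 left.
May 1987 has 31 days: 150 − 31 = 119 left.
June 1987 has 30 days: 119 − 30 = 89 left.
July 1987 has 31 days: 89 − 31 = 58 left.
August 1987 has 31 days: 58 − 31 = 27 left.
27 days into September 1987 → September 27, 1987.
Counting forward 8 months from September 27, 1987:
month 9 + 8 = 17, which is month 5 of year 1988 → May 1988.
Day 27 is valid in May, giving May 27, 1988.
Advancing 2 weeks (= 14 days) from May 27, 1988:
May has 31 days, so 31 − 27 = 4 days remain after May 27, 1988; 14 − 4 = 10 left.
10 days into June 1988 → June 10, 1988.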